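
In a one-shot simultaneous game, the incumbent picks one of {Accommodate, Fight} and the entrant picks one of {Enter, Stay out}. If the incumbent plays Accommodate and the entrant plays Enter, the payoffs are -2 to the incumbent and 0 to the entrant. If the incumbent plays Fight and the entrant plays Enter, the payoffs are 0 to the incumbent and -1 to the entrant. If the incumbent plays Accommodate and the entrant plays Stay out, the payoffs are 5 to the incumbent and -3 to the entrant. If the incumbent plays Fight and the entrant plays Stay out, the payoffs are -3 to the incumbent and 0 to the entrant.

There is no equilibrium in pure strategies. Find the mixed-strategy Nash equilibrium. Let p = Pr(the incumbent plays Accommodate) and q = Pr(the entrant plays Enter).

The incumbent's mix must leave the entrant indifferent between Enter and Stay out.
  the entrant's payoff to Enter: p·0 + (1−p)·(-1) = p - 1
  the entrant's payoff to Stay out: p·(-3) + (1−p)·0 = -3p
  p - 1 = -3p  ⇒  4p = 1  ⇒  p = 1/4.
In a mixed equilibrium the incumbent is indifferent between Accommodate and Fight; this condition fixes q.
  the incumbent's payoff to Accommodate: q·(-2) + (1−q)·5 = -7q + 5
  the incumbent's payoff to Fight: q·0 + (1−q)·(-3) = 3q - 3
  -7q + 5 = 3q - 3  ⇒  -10q = -8  ⇒  q = 4/5.

p = 1/4, q = 4/5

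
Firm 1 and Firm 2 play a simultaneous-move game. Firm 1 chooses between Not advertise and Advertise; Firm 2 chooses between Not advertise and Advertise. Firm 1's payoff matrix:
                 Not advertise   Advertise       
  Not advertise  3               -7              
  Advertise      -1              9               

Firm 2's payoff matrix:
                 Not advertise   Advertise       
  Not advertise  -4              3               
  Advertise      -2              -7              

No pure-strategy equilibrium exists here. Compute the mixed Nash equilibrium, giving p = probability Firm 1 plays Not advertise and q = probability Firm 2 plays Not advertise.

p = 5/12, q = 4/5

For Firm 2 to be willing to mix, Firm 2 must be indifferent between Not advertise and Advertise, which pins down Firm 1's mix.
  Firm 2's payoff to Not advertise: p·(-4) + (1−p)·(-2) = -2p - 2
  Firm 2's payoff to Advertise: p·3 + (1−p)·(-7) = 10p - 7
  -2p - 2 = 10p - 7  ⇒  -12p = -5  ⇒  p = 5/12.
Firm 2's mix must leave Firm 1 indifferent between Not advertise and Advertise.
  Firm 1's payoff to Not advertise: q·3 + (1−q)·(-7) = 10q - 7
  Firm 1's payoff to Advertise: q·(-1) + (1−q)·9 = -10q + 9
  10q - 7 = -10q + 9  ⇒  20q = 16  ⇒  q = 4/5.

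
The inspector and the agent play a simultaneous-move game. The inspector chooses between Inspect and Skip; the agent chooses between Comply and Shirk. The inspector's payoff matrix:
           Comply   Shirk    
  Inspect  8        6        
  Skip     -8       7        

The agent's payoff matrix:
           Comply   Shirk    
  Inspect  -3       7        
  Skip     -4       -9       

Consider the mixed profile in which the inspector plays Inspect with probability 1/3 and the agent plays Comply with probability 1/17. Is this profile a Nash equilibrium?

Yes

Check the agent's indifference given the inspector's mix p = 1/3:
  payoff from Comply = -11/3; payoff from Shirk = -11/3 — equal.
Check the inspector's indifference given the agent's mix q = 1/17:
  payoff from Inspect = 104/17; payoff from Skip = 104/17 — equal.
Both players are indifferent, so neither can profitably deviate.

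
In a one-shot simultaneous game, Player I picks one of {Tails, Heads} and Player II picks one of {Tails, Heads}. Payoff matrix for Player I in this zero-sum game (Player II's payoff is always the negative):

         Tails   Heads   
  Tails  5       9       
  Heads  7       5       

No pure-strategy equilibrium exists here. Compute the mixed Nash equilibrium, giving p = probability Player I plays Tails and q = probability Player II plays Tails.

p = 1/3, q = 2/3

For Player II to be willing to mix, Player II must be indifferent between Tails and Heads, which pins down Player I's mix.
  Player II's payoff from Tails: p·(-5) + (1−p)·(-7) = 2p - 7
  Player II's payoff from Heads: p·(-9) + (1−p)·(-5) = -4p - 5
  2p - 7 = -4p - 5  ⇒  6p = 2  ⇒  p = 1/3.
Player I's indifference between Tails and Heads determines Player II's mixing probability q:
  Player I's payoff from Tails: q·5 + (1−q)·9 = -4q + 9
  Player I's payoff from Heads: q·7 + (1−q)·5 = 2q + 5
  -4q + 9 = 2q + 5  ⇒  -6q = -4  ⇒  q = 2/3.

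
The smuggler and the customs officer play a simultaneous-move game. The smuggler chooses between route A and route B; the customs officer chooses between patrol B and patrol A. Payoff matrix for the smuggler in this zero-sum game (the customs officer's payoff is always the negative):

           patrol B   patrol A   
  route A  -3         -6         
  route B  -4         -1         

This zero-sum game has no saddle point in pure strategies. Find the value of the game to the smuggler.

In a mixed equilibrium the smuggler is indifferent between route A and route B; this condition fixes q.
  the smuggler's payoff from route A: q·(-3) + (1−q)·(-6) = 3q - 6
  the smuggler's payoff from route B: q·(-4) + (1−q)·(-1) = -3q - 1
  3q - 6 = -3q - 1  ⇒  6q = 5  ⇒  q = 5/6.
The value is the smuggler's expected payoff against this mix (using route A): (5/6)·(-3) + (1/6)·(-6) = -7/2.

v = -7/2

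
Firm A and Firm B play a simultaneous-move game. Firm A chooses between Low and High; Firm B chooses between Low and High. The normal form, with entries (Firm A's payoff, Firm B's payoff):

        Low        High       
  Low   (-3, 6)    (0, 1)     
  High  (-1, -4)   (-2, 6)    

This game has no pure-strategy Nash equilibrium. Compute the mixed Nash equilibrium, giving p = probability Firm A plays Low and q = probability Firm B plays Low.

Set Firm B's expected payoff from Low equal to that from High:
  Firm B's payoff to Low: p·6 + (1−p)·(-4) = 10p - 4
  Firm B's payoff to High: p·1 + (1−p)·6 = -5p + 6
  10p - 4 = -5p + 6  ⇒  15p = 10  ⇒  p = 2/3.
Firm B's mix must leave Firm A indifferent between Low and High.
  Firm A's expected payoff from Low: q·(-3) + (1−q)·0 = -3q
  Firm A's expected payoff from High: q·(-1) + (1−q)·(-2) = q - 2
  -3q = q - 2  ⇒  -4q = -2  ⇒  q = 1/2.

p = 2/3, q = 1/2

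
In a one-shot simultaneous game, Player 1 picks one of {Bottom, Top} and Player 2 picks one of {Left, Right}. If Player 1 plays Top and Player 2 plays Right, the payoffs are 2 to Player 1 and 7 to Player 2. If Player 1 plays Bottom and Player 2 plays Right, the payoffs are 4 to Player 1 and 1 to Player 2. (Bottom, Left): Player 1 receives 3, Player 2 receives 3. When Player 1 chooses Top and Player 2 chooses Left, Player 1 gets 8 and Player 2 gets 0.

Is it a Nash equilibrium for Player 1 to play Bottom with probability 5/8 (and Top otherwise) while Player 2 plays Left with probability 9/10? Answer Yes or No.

Given Player 1's mix p = 5/8, Player 2's payoff from Left is 15/8 but from Right is 13/4. Player 2 strictly prefers Right, so Player 2 would not mix.
So the proposed profile is not a Nash equilibrium.

No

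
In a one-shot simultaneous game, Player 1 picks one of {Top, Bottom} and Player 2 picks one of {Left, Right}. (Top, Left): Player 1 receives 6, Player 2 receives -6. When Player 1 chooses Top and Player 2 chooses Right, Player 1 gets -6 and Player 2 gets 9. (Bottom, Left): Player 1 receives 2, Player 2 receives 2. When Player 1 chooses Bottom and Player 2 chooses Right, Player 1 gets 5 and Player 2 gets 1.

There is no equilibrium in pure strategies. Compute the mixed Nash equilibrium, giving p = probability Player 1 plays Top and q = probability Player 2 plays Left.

p = 1/16, q = 11/15

Player 1's mix must leave Player 2 indifferent between Left and Right.
  Player 2's payoff from Left: p·(-6) + (1−p)·2 = -8p + 2
  Player 2's payoff from Right: p·9 + (1−p)·1 = 8p + 1
  -8p + 2 = 8p + 1  ⇒  -16p = -1  ⇒  p = 1/16.
Player 1's indifference between Top and Bottom determines Player 2's mixing probability q:
  Player 1's payoff to Top: q·6 + (1−q)·(-6) = 12q - 6
  Player 1's payoff to Bottom: q·2 + (1−q)·5 = -3q + 5
  12q - 6 = -3q + 5  ⇒  15q = 11  ⇒  q = 11/15.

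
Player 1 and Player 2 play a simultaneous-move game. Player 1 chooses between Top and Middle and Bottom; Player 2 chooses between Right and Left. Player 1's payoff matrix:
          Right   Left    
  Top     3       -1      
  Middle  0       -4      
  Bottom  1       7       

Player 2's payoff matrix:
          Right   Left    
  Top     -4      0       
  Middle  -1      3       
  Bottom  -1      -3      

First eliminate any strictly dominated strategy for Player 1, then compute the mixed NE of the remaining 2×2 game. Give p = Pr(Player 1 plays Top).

Player 1's strategy Middle is strictly dominated by Top: 3 > 0 and -1 > -4. Eliminate Middle.
For Player 2 to be willing to mix, Player 2 must be indifferent between Right and Left, which pins down Player 1's mix.
  Player 2's payoff to Right: p·(-4) + (1−p)·(-1) = -3p - 1
  Player 2's payoff to Left: p·0 + (1−p)·(-3) = 3p - 3
  -3p - 1 = 3p - 3  ⇒  -6p = -2  ⇒  p = 1/3.

p = 1/3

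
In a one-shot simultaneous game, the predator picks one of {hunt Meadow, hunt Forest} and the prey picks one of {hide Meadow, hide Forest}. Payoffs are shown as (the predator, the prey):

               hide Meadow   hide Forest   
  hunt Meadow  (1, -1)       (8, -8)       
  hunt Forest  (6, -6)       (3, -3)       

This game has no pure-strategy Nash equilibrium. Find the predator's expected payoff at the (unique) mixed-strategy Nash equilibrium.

9/2

The prey's mix must leave the predator indifferent between hunt Meadow and hunt Forest.
  the predator's expected payoff from hunt Meadow: q·1 + (1−q)·8 = -7q + 8
  the predator's expected payoff from hunt Forest: q·6 + (1−q)·3 = 3q + 3
  -7q + 8 = 3q + 3  ⇒  -10q = -5  ⇒  q = 1/2.
At equilibrium the predator is indifferent across rows, so the predator's payoff equals the payoff from hunt Meadow: (1/2)·1 + (1/2)·8 = 9/2.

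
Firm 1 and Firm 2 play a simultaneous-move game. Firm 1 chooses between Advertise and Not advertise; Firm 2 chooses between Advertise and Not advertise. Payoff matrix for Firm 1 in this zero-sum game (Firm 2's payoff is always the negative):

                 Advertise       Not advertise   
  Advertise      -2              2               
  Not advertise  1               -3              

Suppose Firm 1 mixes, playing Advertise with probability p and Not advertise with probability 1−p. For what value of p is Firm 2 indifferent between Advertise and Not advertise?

Firm 2's indifference between Advertise and Not advertise determines Firm 1's mixing probability p:
  Firm 2's payoff from Advertise: p·2 + (1−p)·(-1) = 3p - 1
  Firm 2's payoff from Not advertise: p·(-2) + (1−p)·3 = -5p + 3
  3p - 1 = -5p + 3  ⇒  8p = 4  ⇒  p = 1/2.

p = 1/2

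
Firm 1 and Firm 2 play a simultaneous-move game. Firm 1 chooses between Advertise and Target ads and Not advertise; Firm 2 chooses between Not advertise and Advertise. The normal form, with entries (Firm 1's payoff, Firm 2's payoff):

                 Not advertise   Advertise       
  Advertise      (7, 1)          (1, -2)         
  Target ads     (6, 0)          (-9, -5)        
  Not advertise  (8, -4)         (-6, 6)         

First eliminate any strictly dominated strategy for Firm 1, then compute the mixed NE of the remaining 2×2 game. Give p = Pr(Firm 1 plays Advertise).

p = 10/13

Firm 1's strategy Target ads is strictly dominated by Not advertise: 8 > 6 and -6 > -9. Eliminate Target ads.
Set Firm 2's expected payoff from Not advertise equal to that from Advertise:
  Firm 2's expected payoff from Not advertise: p·1 + (1−p)·(-4) = 5p - 4
  Firm 2's expected payoff from Advertise: p·(-2) + (1−p)·6 = -8p + 6
  5p - 4 = -8p + 6  ⇒  13p = 10  ⇒  p = 10/13.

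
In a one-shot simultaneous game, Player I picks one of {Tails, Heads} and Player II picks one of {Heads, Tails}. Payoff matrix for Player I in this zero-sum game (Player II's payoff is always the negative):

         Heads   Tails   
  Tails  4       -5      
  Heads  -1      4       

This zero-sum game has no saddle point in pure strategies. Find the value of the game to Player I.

Set Player I's expected payoff from Tails equal to that from Heads:
  Player I's expected payoff from Tails: q·4 + (1−q)·(-5) = 9q - 5
  Player I's expected payoff from Heads: q·(-1) + (1−q)·4 = -5q + 4
  9q - 5 = -5q + 4  ⇒  14q = 9  ⇒  q = 9/14.
The value is Player I's expected payoff against this mix (using Tails): (9/14)·4 + (5/14)·(-5) = 11/14.

v = 11/14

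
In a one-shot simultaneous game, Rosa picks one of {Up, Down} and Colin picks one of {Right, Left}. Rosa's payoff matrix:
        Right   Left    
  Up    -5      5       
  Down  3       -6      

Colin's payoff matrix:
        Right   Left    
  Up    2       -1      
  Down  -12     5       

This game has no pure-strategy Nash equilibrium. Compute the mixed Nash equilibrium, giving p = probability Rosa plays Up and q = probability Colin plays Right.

Colin's indifference between Right and Left determines Rosa's mixing probability p:
  Colin's payoff to Right: p·2 + (1−p)·(-12) = 14p - 12
  Colin's payoff to Left: p·(-1) + (1−p)·5 = -6p + 5
  14p - 12 = -6p + 5  ⇒  20p = 17  ⇒  p = 17/20.
In a mixed equilibrium Rosa is indifferent between Up and Down; this condition fixes q.
  Rosa's payoff to Up: q·(-5) + (1−q)·5 = -10q + 5
  Rosa's payoff to Down: q·3 + (1−q)·(-6) = 9q - 6
  -10q + 5 = 9q - 6  ⇒  -19q = -11  ⇒  q = 11/19.

p = 17/20, q = 11/19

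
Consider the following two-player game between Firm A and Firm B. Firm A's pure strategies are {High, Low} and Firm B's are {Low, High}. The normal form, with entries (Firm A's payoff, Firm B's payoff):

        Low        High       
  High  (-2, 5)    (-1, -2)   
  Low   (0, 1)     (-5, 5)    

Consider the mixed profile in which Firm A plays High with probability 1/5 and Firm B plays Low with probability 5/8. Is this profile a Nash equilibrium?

Given Firm A's mix p = 1/5, Firm B's payoff from Low is 9/5 but from High is 18/5. Firm B strictly prefers High, so Firm B would not mix.
So the proposed profile is not a Nash equilibrium.

No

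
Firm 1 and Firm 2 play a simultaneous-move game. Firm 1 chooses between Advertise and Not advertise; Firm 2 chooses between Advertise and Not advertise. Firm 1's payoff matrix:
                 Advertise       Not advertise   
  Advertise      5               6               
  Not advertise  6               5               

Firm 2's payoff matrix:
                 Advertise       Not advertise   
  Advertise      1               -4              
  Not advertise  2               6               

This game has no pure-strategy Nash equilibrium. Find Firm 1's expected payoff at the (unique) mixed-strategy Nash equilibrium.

11/2

For Firm 1 to be willing to mix, Firm 1 must be indifferent between Advertise and Not advertise, which pins down Firm 2's mix.
  Firm 1's payoff from Advertise: q·5 + (1−q)·6 = -q + 6
  Firm 1's payoff from Not advertise: q·6 + (1−q)·5 = q + 5
  -q + 6 = q + 5  ⇒  -2q = -1  ⇒  q = 1/2.
At equilibrium Firm 1 is indifferent across rows, so Firm 1's payoff equals the payoff from Advertise: (1/2)·5 + (1/2)·6 = 11/2.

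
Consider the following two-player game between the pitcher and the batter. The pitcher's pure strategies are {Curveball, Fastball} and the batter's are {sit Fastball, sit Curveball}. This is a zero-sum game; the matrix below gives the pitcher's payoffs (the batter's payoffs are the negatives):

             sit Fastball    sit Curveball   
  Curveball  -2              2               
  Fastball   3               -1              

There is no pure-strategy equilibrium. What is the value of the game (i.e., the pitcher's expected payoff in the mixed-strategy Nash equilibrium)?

v = 1/2

Set the pitcher's expected payoff from Curveball equal to that from Fastball:
  the pitcher's payoff from Curveball: q·(-2) + (1−q)·2 = -4q + 2
  the pitcher's payoff from Fastball: q·3 + (1−q)·(-1) = 4q - 1
  -4q + 2 = 4q - 1  ⇒  -8q = -3  ⇒  q = 3/8.
The value is the pitcher's expected payoff against this mix (using Curveball): (3/8)·(-2) + (5/8)·2 = 1/2.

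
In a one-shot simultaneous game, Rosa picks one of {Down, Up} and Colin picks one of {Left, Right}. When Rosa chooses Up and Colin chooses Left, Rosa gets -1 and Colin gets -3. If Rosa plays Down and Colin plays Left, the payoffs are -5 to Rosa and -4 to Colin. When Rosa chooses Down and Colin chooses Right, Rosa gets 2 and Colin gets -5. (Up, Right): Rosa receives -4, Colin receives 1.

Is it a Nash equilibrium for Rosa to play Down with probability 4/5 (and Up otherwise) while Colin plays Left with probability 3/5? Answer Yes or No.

Check Colin's indifference given Rosa's mix p = 4/5:
  payoff from Left = -19/5; payoff from Right = -19/5 — equal.
Check Rosa's indifference given Colin's mix q = 3/5:
  payoff from Down = -11/5; payoff from Up = -11/5 — equal.
Both players are indifferent, so neither can profitably deviate.

Yes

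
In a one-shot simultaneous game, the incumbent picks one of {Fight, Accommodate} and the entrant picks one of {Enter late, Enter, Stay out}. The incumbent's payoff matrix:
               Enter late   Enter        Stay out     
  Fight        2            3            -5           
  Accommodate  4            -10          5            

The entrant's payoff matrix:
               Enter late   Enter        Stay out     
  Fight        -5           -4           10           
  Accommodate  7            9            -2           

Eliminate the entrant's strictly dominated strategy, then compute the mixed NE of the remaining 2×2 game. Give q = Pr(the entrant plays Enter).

The entrant's strategy Enter late is strictly dominated by Enter: -4 > -5 and 9 > 7. Eliminate Enter late.
For the incumbent to be willing to mix, the incumbent must be indifferent between Fight and Accommodate, which pins down the entrant's mix.
  the incumbent's payoff from Fight: q·3 + (1−q)·(-5) = 8q - 5
  the incumbent's payoff from Accommodate: q·(-10) + (1−q)·5 = -15q + 5
  8q - 5 = -15q + 5  ⇒  23q = 10  ⇒  q = 10/23.

q = 10/23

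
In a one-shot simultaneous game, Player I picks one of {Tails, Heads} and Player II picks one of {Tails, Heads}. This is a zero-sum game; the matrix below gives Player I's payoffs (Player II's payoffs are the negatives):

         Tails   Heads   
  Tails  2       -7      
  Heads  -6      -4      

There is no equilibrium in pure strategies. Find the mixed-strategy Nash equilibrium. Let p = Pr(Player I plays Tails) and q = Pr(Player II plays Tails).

Set Player II's expected payoff from Tails equal to that from Heads:
  Player II's payoff from Tails: p·(-2) + (1−p)·6 = -8p + 6
  Player II's payoff from Heads: p·7 + (1−p)·4 = 3p + 4
  -8p + 6 = 3p + 4  ⇒  -11p = -2  ⇒  p = 2/11.
Player II's mix must leave Player I indifferent between Tails and Heads.
  Player I's expected payoff from Tails: q·2 + (1−q)·(-7) = 9q - 7
  Player I's expected payoff from Heads: q·(-6) + (1−q)·(-4) = -2q - 4
  9q - 7 = -2q - 4  ⇒  11q = 3  ⇒  q = 3/11.

p = 2/11, q = 3/11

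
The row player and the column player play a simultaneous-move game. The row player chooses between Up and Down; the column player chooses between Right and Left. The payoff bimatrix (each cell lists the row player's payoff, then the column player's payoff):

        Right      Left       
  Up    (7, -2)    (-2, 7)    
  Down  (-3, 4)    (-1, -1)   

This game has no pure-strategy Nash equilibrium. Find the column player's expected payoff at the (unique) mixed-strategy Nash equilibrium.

13/7

The column player's indifference between Right and Left determines the row player's mixing probability p:
  the column player's payoff from Right: p·(-2) + (1−p)·4 = -6p + 4
  the column player's payoff from Left: p·7 + (1−p)·(-1) = 8p - 1
  -6p + 4 = 8p - 1  ⇒  -14p = -5  ⇒  p = 5/14.
At equilibrium the column player is indifferent across columns, so the column player's payoff equals the payoff from Right: (5/14)·(-2) + (9/14)·4 = 13/7.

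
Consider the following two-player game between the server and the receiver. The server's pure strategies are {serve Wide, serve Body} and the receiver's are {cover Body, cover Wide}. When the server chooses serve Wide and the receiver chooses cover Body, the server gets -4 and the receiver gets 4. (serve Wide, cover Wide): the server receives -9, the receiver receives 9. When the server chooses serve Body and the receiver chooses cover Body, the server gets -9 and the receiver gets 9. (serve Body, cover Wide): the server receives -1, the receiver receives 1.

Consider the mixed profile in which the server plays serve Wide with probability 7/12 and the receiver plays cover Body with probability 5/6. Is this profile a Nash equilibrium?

No

Given the server's mix p = 7/12, the receiver's payoff from cover Body is 73/12 but from cover Wide is 17/3. The receiver strictly prefers cover Body, so the receiver would not mix.
So the proposed profile is not a Nash equilibrium.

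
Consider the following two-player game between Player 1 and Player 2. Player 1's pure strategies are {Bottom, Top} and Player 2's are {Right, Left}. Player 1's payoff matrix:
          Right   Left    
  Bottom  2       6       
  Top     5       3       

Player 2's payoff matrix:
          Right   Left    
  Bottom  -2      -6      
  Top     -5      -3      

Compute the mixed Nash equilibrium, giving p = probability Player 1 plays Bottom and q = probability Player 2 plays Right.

p = 1/3, q = 1/2

Player 2's indifference between Right and Left determines Player 1's mixing probability p:
  Player 2's expected payoff from Right: p·(-2) + (1−p)·(-5) = 3p - 5
  Player 2's expected payoff from Left: p·(-6) + (1−p)·(-3) = -3p - 3
  3p - 5 = -3p - 3  ⇒  6p = 2  ⇒  p = 1/3.
Set Player 1's expected payoff from Bottom equal to that from Top:
  Player 1's payoff to Bottom: q·2 + (1−q)·6 = -4q + 6
  Player 1's payoff to Top: q·5 + (1−q)·3 = 2q + 3
  -4q + 6 = 2q + 3  ⇒  -6q = -3  ⇒  q = 1/2.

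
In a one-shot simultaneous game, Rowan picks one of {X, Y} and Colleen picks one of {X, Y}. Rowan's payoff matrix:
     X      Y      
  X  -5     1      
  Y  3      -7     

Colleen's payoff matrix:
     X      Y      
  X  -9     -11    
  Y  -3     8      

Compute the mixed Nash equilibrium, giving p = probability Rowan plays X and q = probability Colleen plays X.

Set Colleen's expected payoff from X equal to that from Y:
  Colleen's payoff to X: p·(-9) + (1−p)·(-3) = -6p - 3
  Colleen's payoff to Y: p·(-11) + (1−p)·8 = -19p + 8
  -6p - 3 = -19p + 8  ⇒  13p = 11  ⇒  p = 11/13.
Rowan's indifference between X and Y determines Colleen's mixing probability q:
  Rowan's expected payoff from X: q·(-5) + (1−q)·1 = -6q + 1
  Rowan's expected payoff from Y: q·3 + (1−q)·(-7) = 10q - 7
  -6q + 1 = 10q - 7  ⇒  -16q = -8  ⇒  q = 1/2.

p = 11/13, q = 1/2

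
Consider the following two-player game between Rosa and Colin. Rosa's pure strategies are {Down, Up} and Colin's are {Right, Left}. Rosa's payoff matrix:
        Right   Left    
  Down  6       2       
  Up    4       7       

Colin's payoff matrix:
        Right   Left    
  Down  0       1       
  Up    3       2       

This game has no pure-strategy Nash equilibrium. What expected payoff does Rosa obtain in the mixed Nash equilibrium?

In a mixed equilibrium Rosa is indifferent between Down and Up; this condition fixes q.
  Rosa's payoff to Down: q·6 + (1−q)·2 = 4q + 2
  Rosa's payoff to Up: q·4 + (1−q)·7 = -3q + 7
  4q + 2 = -3q + 7  ⇒  7q = 5  ⇒  q = 5/7.
At equilibrium Rosa is indifferent across rows, so Rosa's payoff equals the payoff from Down: (5/7)·6 + (2/7)·2 = 34/7.

34/7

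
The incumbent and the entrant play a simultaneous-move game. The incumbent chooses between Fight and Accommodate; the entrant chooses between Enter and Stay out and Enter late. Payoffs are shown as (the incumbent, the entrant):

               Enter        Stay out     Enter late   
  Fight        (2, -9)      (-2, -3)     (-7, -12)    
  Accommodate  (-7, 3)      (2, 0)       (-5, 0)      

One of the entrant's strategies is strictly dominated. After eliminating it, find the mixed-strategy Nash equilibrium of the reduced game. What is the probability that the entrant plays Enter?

q = 4/13

The entrant's strategy Enter late is strictly dominated by Enter: -9 > -12 and 3 > 0. Eliminate Enter late.
In a mixed equilibrium the incumbent is indifferent between Fight and Accommodate; this condition fixes q.
  the incumbent's payoff to Fight: q·2 + (1−q)·(-2) = 4q - 2
  the incumbent's payoff to Accommodate: q·(-7) + (1−q)·2 = -9q + 2
  4q - 2 = -9q + 2  ⇒  13q = 4  ⇒  q = 4/13.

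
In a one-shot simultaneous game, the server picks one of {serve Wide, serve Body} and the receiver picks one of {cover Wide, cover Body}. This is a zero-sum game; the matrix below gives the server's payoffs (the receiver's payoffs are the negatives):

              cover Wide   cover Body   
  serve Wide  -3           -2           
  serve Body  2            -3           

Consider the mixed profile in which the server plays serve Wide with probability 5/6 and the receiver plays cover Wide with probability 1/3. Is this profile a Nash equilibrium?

Given the receiver's mix q = 1/3, the server's payoff from serve Wide is -7/3 but from serve Body is -4/3. The server strictly prefers serve Body, so the server would not mix.
So the proposed profile is not a Nash equilibrium.

No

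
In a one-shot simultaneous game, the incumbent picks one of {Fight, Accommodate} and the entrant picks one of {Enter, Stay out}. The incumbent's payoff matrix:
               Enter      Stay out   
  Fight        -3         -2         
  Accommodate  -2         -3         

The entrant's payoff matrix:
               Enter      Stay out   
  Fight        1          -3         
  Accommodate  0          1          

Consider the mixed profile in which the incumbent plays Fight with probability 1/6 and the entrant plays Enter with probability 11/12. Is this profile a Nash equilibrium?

No

Given the incumbent's mix p = 1/6, the entrant's payoff from Enter is 1/6 but from Stay out is 1/3. The entrant strictly prefers Stay out, so the entrant would not mix.
So the proposed profile is not a Nash equilibrium.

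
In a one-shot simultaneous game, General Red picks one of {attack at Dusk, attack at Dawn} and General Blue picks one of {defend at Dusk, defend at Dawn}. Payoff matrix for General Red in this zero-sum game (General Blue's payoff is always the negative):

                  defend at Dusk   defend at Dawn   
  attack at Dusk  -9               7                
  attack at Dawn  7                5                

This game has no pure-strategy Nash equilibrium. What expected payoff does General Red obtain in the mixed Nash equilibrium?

47/9

For General Red to be willing to mix, General Red must be indifferent between attack at Dusk and attack at Dawn, which pins down General Blue's mix.
  General Red's payoff from attack at Dusk: q·(-9) + (1−q)·7 = -16q + 7
  General Red's payoff from attack at Dawn: q·7 + (1−q)·5 = 2q + 5
  -16q + 7 = 2q + 5  ⇒  -18q = -2  ⇒  q = 1/9.
At equilibrium General Red is indifferent across rows, so General Red's payoff equals the payoff from attack at Dusk: (1/9)·(-9) + (8/9)·7 = 47/9.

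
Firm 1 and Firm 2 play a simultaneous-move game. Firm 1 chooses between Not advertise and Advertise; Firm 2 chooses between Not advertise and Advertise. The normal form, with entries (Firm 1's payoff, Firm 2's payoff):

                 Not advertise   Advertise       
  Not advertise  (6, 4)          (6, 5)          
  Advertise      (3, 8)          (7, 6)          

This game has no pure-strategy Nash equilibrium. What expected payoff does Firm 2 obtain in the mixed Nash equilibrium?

In a mixed equilibrium Firm 2 is indifferent between Not advertise and Advertise; this condition fixes p.
  Firm 2's payoff from Not advertise: p·4 + (1−p)·8 = -4p + 8
  Firm 2's payoff from Advertise: p·5 + (1−p)·6 = -p + 6
  -4p + 8 = -p + 6  ⇒  -3p = -2  ⇒  p = 2/3.
At equilibrium Firm 2 is indifferent across columns, so Firm 2's payoff equals the payoff from Not advertise: (2/3)·4 + (1/3)·8 = 16/3.

16/3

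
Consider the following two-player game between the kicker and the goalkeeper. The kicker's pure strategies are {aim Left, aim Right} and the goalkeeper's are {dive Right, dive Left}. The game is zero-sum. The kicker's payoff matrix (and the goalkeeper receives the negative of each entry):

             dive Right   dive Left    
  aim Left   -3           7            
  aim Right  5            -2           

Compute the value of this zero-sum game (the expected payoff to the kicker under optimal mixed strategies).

v = 29/17

Set the kicker's expected payoff from aim Left equal to that from aim Right:
  the kicker's payoff to aim Left: q·(-3) + (1−q)·7 = -10q + 7
  the kicker's payoff to aim Right: q·5 + (1−q)·(-2) = 7q - 2
  -10q + 7 = 7q - 2  ⇒  -17q = -9  ⇒  q = 9/17.
The value is the kicker's expected payoff against this mix (using aim Left): (9/17)·(-3) + (8/17)·7 = 29/17.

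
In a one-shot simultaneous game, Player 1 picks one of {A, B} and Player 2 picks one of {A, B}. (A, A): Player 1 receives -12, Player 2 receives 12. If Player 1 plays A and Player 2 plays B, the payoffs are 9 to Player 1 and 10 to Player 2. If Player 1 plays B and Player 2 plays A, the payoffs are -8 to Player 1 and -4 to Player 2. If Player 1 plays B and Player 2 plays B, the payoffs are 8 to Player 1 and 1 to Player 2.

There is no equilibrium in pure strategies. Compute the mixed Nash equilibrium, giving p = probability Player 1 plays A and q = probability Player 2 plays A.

In a mixed equilibrium Player 2 is indifferent between A and B; this condition fixes p.
  Player 2's expected payoff from A: p·12 + (1−p)·(-4) = 16p - 4
  Player 2's expected payoff from B: p·10 + (1−p)·1 = 9p + 1
  16p - 4 = 9p + 1  ⇒  7p = 5  ⇒  p = 5/7.
Player 2's mix must leave Player 1 indifferent between A and B.
  Player 1's payoff from A: q·(-12) + (1−q)·9 = -21q + 9
  Player 1's payoff from B: q·(-8) + (1−q)·8 = -16q + 8
  -21q + 9 = -16q + 8  ⇒  -5q = -1  ⇒  q = 1/5.

p = 5/7, q = 1/5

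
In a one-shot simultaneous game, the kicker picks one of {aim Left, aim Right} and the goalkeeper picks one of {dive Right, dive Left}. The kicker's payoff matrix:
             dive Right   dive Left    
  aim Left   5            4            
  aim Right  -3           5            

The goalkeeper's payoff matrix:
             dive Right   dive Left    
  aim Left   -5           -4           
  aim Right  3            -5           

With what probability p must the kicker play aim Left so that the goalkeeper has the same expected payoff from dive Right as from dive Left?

The goalkeeper's indifference between dive Right and dive Left determines the kicker's mixing probability p:
  the goalkeeper's expected payoff from dive Right: p·(-5) + (1−p)·3 = -8p + 3
  the goalkeeper's expected payoff from dive Left: p·(-4) + (1−p)·(-5) = p - 5
  -8p + 3 = p - 5  ⇒  -9p = -8  ⇒  p = 8/9.

p = 8/9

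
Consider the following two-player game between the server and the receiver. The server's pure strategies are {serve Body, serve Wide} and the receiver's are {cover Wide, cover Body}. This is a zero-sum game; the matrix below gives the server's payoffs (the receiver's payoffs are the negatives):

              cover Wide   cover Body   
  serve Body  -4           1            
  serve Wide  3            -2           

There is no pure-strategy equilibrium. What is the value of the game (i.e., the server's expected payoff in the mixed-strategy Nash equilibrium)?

v = -1/2

The server's indifference between serve Body and serve Wide determines the receiver's mixing probability q:
  the server's payoff from serve Body: q·(-4) + (1−q)·1 = -5q + 1
  the server's payoff from serve Wide: q·3 + (1−q)·(-2) = 5q - 2
  -5q + 1 = 5q - 2  ⇒  -10q = -3  ⇒  q = 3/10.
The value is the server's expected payoff against this mix (using serve Body): (3/10)·(-4) + (7/10)·1 = -1/2.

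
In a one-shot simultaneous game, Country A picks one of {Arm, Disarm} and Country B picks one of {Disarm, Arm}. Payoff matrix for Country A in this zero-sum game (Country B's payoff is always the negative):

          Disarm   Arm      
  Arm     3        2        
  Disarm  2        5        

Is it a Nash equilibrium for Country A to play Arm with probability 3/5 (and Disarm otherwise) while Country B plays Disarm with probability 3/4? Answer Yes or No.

Given Country A's mix p = 3/5, Country B's payoff from Disarm is -13/5 but from Arm is -16/5. Country B strictly prefers Disarm, so Country B would not mix.
So the proposed profile is not a Nash equilibrium.

No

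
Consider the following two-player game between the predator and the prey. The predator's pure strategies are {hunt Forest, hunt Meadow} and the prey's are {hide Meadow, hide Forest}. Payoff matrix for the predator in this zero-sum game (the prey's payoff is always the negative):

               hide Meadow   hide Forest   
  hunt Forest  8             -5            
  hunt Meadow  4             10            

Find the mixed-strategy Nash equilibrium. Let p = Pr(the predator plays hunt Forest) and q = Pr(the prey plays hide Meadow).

The predator's mix must leave the prey indifferent between hide Meadow and hide Forest.
  the prey's expected payoff from hide Meadow: p·(-8) + (1−p)·(-4) = -4p - 4
  the prey's expected payoff from hide Forest: p·5 + (1−p)·(-10) = 15p - 10
  -4p - 4 = 15p - 10  ⇒  -19p = -6  ⇒  p = 6/19.
The prey's mix must leave the predator indifferent between hunt Forest and hunt Meadow.
  the predator's expected payoff from hunt Forest: q·8 + (1−q)·(-5) = 13q - 5
  the predator's expected payoff from hunt Meadow: q·4 + (1−q)·10 = -6q + 10
  13q - 5 = -6q + 10  ⇒  19q = 15  ⇒  q = 15/19.

p = 6/19, q = 15/19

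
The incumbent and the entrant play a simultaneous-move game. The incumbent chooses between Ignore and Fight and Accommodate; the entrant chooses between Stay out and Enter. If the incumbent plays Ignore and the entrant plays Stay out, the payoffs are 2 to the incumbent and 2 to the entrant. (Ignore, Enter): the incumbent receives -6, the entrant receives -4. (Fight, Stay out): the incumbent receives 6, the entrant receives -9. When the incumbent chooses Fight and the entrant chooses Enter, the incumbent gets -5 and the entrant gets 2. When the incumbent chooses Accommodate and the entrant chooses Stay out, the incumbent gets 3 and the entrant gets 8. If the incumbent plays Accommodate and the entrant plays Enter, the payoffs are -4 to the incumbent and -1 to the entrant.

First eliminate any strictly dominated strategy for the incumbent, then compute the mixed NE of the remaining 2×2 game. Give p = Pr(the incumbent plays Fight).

p = 9/20

The incumbent's strategy Ignore is strictly dominated by Accommodate: 3 > 2 and -4 > -6. Eliminate Ignore.
The incumbent's mix must leave the entrant indifferent between Stay out and Enter.
  the entrant's expected payoff from Stay out: p·(-9) + (1−p)·8 = -17p + 8
  the entrant's expected payoff from Enter: p·2 + (1−p)·(-1) = 3p - 1
  -17p + 8 = 3p - 1  ⇒  -20p = -9  ⇒  p = 9/20.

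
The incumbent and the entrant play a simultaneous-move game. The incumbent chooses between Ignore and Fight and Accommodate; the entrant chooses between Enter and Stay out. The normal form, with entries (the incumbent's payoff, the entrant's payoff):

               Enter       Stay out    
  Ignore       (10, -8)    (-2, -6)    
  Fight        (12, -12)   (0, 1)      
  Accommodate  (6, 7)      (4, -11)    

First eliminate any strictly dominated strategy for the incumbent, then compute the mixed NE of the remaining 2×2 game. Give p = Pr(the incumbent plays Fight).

The incumbent's strategy Ignore is strictly dominated by Fight: 12 > 10 and 0 > -2. Eliminate Ignore.
The incumbent's mix must leave the entrant indifferent between Enter and Stay out.
  the entrant's payoff to Enter: p·(-12) + (1−p)·7 = -19p + 7
  the entrant's payoff to Stay out: p·1 + (1−p)·(-11) = 12p - 11
  -19p + 7 = 12p - 11  ⇒  -31p = -18  ⇒  p = 18/31.

p = 18/31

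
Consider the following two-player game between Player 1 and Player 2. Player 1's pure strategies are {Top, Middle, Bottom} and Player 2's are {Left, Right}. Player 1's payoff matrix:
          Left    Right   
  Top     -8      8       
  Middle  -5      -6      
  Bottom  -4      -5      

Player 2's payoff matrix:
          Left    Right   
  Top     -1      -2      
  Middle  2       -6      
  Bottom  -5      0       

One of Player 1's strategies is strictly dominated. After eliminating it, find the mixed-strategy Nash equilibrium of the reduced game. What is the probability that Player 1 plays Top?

p = 5/6

Player 1's strategy Middle is strictly dominated by Bottom: -4 > -5 and -5 > -6. Eliminate Middle.
Player 1's mix must leave Player 2 indifferent between Left and Right.
  Player 2's payoff to Left: p·(-1) + (1−p)·(-5) = 4p - 5
  Player 2's payoff to Right: p·(-2) + (1−p)·0 = -2p
  4p - 5 = -2p  ⇒  6p = 5  ⇒  p = 5/6.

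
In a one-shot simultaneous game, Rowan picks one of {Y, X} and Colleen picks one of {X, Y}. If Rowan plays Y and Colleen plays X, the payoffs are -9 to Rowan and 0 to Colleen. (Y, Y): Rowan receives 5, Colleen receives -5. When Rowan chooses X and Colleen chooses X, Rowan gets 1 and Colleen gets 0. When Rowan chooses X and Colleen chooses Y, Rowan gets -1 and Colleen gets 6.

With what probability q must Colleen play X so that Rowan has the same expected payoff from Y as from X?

q = 3/8

Rowan's indifference between Y and X determines Colleen's mixing probability q:
  Rowan's expected payoff from Y: q·(-9) + (1−q)·5 = -14q + 5
  Rowan's expected payoff from X: q·1 + (1−q)·(-1) = 2q - 1
  -14q + 5 = 2q - 1  ⇒  -16q = -6  ⇒  q = 3/8.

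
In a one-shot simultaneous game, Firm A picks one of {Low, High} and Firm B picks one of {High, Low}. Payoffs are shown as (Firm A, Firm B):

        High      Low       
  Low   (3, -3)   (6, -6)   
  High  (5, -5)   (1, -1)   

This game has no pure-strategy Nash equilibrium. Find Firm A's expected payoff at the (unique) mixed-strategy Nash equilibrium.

27/7

In a mixed equilibrium Firm A is indifferent between Low and High; this condition fixes q.
  Firm A's payoff to Low: q·3 + (1−q)·6 = -3q + 6
  Firm A's payoff to High: q·5 + (1−q)·1 = 4q + 1
  -3q + 6 = 4q + 1  ⇒  -7q = -5  ⇒  q = 5/7.
At equilibrium Firm A is indifferent across rows, so Firm A's payoff equals the payoff from Low: (5/7)·3 + (2/7)·6 = 27/7.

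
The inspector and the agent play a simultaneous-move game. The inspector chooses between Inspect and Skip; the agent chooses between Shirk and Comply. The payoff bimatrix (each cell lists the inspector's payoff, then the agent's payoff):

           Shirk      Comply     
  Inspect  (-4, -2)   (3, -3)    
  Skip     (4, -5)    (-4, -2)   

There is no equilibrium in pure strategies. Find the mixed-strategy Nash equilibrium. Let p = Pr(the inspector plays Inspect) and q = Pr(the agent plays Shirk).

Set the agent's expected payoff from Shirk equal to that from Comply:
  the agent's payoff to Shirk: p·(-2) + (1−p)·(-5) = 3p - 5
  the agent's payoff to Comply: p·(-3) + (1−p)·(-2) = -p - 2
  3p - 5 = -p - 2  ⇒  4p = 3  ⇒  p = 3/4.
The inspector's indifference between Inspect and Skip determines the agent's mixing probability q:
  the inspector's expected payoff from Inspect: q·(-4) + (1−q)·3 = -7q + 3
  the inspector's expected payoff from Skip: q·4 + (1−q)·(-4) = 8q - 4
  -7q + 3 = 8q - 4  ⇒  -15q = -7  ⇒  q = 7/15.

p = 3/4, q = 7/15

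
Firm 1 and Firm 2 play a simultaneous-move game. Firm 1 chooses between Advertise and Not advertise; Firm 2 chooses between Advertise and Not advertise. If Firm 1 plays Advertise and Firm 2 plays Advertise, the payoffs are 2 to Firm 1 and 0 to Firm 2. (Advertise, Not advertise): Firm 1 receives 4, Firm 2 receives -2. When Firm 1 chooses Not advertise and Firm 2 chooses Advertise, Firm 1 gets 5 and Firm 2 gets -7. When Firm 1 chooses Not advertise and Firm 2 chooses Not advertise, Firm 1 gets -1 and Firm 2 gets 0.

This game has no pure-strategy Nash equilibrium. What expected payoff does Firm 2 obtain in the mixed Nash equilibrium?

For Firm 2 to be willing to mix, Firm 2 must be indifferent between Advertise and Not advertise, which pins down Firm 1's mix.
  Firm 2's payoff to Advertise: p·0 + (1−p)·(-7) = 7p - 7
  Firm 2's payoff to Not advertise: p·(-2) + (1−p)·0 = -2p
  7p - 7 = -2p  ⇒  9p = 7  ⇒  p = 7/9.
At equilibrium Firm 2 is indifferent across columns, so Firm 2's payoff equals the payoff from Advertise: (7/9)·0 + (2/9)·(-7) = -14/9.

-14/9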